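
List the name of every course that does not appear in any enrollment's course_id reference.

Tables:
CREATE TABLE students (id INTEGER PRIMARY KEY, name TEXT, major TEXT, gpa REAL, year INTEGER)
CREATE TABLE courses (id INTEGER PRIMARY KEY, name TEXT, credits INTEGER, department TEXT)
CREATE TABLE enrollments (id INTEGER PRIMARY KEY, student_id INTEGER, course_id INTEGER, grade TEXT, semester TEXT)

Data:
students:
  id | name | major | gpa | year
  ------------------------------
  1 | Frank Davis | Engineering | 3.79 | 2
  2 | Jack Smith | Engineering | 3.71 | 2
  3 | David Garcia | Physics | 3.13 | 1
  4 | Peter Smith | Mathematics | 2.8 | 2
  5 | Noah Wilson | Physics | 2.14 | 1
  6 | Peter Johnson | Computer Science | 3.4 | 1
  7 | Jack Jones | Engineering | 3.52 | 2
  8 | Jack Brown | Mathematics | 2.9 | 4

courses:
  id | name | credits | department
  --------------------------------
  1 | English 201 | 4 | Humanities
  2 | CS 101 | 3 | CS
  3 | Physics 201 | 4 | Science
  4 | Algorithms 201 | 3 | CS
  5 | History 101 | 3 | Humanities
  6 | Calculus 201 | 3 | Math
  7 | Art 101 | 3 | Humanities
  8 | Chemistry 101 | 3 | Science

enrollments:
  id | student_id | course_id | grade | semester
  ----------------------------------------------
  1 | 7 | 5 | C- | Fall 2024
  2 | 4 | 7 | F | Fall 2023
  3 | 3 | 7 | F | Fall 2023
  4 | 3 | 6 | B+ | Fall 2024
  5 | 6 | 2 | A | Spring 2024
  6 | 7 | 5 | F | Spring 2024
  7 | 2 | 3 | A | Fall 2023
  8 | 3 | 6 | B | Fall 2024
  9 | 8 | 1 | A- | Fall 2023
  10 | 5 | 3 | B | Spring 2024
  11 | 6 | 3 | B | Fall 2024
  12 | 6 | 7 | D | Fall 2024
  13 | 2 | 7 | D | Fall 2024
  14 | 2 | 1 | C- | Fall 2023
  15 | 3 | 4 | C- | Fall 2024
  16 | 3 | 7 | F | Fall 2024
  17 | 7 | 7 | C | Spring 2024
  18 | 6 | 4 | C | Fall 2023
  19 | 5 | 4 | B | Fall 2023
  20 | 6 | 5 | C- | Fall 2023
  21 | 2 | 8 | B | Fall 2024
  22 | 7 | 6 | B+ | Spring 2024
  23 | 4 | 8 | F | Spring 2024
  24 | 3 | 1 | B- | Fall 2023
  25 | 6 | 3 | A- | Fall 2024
SELECT p.name FROM courses p LEFT JOIN enrollments c ON c.course_id = p.id WHERE c.id IS NULL

Execution result:
(no rows)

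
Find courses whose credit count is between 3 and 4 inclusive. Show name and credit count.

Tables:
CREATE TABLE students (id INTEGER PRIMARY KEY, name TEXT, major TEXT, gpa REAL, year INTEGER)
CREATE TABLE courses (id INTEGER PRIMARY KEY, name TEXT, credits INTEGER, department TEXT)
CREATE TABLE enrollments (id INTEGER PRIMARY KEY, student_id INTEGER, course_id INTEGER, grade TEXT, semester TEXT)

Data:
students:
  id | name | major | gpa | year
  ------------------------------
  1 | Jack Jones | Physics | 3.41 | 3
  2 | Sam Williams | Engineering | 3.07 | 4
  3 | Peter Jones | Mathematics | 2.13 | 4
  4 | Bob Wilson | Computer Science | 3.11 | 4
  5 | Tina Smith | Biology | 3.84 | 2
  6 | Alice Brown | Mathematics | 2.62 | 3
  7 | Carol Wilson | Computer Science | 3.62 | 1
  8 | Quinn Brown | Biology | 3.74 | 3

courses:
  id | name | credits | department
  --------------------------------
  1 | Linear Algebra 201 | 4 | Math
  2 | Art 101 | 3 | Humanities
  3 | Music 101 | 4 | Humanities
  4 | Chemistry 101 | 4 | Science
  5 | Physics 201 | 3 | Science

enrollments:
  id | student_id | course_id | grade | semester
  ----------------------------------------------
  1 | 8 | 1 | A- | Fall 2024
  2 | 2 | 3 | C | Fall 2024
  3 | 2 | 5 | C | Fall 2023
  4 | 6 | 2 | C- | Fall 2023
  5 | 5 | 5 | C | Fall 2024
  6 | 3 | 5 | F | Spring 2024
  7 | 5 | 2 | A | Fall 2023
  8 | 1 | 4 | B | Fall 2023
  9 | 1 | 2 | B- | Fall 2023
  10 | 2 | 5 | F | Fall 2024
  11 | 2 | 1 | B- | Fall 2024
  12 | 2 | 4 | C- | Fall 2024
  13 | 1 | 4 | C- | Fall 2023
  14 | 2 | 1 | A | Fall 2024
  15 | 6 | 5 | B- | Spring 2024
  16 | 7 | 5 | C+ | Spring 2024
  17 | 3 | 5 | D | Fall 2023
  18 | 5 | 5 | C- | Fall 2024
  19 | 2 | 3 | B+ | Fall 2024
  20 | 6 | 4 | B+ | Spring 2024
SELECT name, credits FROM courses WHERE credits BETWEEN 3 AND 4

Execution result:
name | credits
Linear Algebra 201 | 4
Art 101 | 3
Music 101 | 4
Chemistry 101 | 4
Physics 201 | 3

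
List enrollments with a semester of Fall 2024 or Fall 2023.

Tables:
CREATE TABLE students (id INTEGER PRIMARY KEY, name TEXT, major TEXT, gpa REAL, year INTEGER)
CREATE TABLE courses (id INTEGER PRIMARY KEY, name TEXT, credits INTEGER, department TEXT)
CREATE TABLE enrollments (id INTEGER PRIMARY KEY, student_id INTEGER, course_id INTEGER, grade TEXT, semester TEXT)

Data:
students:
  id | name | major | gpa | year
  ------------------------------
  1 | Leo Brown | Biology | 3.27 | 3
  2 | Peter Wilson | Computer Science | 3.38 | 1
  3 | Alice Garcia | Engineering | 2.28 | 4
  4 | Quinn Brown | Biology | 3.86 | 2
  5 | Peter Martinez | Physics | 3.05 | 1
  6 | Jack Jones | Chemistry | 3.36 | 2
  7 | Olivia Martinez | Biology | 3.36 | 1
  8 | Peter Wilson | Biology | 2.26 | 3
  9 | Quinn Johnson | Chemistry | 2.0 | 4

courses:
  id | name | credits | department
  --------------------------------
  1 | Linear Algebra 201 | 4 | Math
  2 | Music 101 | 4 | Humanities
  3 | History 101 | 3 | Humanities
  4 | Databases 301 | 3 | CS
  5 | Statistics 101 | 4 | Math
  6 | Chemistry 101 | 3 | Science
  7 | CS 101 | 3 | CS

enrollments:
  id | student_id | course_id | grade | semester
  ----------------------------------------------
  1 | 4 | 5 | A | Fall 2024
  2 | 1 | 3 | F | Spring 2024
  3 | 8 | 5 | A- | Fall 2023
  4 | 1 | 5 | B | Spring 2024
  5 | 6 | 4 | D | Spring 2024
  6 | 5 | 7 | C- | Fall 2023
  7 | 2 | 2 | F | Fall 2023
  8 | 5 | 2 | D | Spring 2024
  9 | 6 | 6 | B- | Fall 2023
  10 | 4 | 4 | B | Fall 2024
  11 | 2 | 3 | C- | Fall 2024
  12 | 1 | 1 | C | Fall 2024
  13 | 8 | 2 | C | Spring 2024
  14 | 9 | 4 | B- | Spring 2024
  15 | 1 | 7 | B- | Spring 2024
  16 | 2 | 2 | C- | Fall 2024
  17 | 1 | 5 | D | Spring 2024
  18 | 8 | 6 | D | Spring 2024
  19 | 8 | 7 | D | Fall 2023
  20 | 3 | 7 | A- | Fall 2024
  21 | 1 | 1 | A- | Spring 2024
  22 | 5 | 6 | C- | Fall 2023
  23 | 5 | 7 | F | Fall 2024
SELECT id, semester FROM enrollments WHERE semester IN ('Fall 2024', 'Fall 2023')

Execution result:
id | semester
1 | Fall 2024
3 | Fall 2023
6 | Fall 2023
7 | Fall 2023
9 | Fall 2023
10 | Fall 2024
11 | Fall 2024
12 | Fall 2024
16 | Fall 2024
19 | Fall 2023
20 | Fall 2024
22 | Fall 2023
23 | Fall 2024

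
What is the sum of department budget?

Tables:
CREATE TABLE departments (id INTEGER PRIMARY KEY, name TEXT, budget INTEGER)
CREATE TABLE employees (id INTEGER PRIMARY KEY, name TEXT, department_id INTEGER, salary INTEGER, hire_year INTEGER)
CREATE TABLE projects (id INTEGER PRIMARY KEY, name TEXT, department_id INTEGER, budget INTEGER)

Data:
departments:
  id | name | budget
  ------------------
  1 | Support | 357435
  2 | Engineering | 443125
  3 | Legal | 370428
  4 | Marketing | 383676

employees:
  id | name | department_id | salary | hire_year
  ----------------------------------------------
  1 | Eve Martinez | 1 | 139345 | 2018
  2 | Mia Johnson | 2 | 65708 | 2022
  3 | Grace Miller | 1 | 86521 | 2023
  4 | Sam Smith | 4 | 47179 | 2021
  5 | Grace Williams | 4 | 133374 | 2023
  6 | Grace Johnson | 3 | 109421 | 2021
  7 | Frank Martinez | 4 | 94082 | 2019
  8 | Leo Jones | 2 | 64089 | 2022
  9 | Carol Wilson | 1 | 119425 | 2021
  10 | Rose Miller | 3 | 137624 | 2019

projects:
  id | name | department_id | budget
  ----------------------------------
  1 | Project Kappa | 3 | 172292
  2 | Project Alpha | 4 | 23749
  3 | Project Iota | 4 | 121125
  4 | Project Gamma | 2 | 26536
SELECT SUM(budget) FROM departments

Execution result:
1554664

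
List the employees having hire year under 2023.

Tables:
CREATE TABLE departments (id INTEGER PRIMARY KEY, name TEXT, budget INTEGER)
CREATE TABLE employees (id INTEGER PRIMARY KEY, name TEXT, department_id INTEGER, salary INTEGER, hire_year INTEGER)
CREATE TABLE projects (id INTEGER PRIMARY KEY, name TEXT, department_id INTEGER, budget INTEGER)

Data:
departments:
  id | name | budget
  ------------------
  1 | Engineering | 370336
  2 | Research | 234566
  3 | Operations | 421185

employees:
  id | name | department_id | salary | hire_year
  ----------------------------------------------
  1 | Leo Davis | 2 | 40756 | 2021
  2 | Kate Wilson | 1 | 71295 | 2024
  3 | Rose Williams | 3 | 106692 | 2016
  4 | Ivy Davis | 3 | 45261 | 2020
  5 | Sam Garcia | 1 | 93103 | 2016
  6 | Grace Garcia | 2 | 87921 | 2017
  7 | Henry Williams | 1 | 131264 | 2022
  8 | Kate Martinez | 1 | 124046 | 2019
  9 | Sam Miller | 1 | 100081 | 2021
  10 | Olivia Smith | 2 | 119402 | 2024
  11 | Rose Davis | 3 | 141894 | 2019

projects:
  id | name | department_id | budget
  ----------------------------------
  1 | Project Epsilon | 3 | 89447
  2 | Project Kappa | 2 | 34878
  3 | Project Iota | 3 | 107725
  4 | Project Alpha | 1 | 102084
SELECT name, hire_year FROM employees WHERE hire_year < 2023

Execution result:
name | hire_year
Leo Davis | 2021
Rose Williams | 2016
Ivy Davis | 2020
Sam Garcia | 2016
Grace Garcia | 2017
Henry Williams | 2022
Kate Martinez | 2019
Sam Miller | 2021
Rose Davis | 2019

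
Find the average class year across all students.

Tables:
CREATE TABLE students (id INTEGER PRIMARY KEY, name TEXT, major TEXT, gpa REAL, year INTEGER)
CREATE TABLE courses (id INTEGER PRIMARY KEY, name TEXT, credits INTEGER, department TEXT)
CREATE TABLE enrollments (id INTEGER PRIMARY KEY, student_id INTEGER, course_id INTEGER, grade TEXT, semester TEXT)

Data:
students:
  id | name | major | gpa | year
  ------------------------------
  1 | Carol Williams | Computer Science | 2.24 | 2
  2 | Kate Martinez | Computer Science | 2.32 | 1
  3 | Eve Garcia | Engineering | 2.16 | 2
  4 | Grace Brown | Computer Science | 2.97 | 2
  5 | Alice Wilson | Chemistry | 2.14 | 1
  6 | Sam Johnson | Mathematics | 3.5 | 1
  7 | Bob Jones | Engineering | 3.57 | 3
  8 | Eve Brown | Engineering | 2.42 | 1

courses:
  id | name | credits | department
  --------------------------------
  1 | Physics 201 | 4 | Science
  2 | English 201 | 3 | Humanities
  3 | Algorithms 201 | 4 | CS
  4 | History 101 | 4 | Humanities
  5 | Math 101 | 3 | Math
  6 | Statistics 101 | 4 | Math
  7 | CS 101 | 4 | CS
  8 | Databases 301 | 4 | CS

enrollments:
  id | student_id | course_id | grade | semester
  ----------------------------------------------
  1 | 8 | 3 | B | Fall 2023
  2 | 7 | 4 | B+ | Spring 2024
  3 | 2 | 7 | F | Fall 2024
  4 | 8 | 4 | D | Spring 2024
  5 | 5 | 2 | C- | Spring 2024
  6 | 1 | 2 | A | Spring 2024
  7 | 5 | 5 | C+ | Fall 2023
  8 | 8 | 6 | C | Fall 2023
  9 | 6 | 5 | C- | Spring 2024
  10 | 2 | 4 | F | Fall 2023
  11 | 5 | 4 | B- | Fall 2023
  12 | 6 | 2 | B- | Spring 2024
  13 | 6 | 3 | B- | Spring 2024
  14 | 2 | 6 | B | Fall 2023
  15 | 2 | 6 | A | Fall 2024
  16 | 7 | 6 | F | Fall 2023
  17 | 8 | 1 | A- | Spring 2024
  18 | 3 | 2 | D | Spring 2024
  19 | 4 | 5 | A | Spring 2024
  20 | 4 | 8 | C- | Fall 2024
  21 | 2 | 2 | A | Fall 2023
SELECT AVG(year) FROM students

Execution result:
1.63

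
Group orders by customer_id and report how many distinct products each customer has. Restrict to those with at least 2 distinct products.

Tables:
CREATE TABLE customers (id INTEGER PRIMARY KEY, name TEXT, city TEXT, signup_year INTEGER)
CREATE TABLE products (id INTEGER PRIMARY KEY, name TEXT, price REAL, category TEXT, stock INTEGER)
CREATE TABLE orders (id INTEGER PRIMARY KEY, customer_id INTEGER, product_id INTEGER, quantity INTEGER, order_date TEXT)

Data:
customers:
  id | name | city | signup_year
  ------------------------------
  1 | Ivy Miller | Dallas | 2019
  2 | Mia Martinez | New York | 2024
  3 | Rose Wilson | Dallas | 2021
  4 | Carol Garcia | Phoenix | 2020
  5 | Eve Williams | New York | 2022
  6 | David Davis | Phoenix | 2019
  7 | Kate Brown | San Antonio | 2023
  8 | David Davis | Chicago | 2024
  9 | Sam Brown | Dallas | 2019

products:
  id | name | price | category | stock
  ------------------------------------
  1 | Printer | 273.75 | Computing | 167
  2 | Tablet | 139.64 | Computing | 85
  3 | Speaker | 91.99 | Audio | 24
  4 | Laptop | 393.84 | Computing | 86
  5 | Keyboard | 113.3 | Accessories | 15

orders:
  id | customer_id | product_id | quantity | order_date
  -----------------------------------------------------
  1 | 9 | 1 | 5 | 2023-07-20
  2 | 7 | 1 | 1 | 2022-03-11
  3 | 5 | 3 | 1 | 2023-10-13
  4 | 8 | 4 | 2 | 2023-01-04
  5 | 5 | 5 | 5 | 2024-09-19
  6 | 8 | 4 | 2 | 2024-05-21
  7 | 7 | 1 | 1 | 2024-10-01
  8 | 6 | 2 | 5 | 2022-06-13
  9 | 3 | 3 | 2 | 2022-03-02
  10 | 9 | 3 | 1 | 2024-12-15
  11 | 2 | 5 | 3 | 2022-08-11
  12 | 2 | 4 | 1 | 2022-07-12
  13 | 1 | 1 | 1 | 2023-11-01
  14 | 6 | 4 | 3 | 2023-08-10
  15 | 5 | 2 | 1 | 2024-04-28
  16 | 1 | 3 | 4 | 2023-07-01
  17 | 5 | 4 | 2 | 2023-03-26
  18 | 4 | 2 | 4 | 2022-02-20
SELECT customer_id, COUNT(DISTINCT product_id) AS distinct_product_count FROM orders GROUP BY customer_id HAVING COUNT(DISTINCT product_id) >= 2

Execution result:
customer_id | distinct_product_count
1 | 2
2 | 2
5 | 4
6 | 2
9 | 2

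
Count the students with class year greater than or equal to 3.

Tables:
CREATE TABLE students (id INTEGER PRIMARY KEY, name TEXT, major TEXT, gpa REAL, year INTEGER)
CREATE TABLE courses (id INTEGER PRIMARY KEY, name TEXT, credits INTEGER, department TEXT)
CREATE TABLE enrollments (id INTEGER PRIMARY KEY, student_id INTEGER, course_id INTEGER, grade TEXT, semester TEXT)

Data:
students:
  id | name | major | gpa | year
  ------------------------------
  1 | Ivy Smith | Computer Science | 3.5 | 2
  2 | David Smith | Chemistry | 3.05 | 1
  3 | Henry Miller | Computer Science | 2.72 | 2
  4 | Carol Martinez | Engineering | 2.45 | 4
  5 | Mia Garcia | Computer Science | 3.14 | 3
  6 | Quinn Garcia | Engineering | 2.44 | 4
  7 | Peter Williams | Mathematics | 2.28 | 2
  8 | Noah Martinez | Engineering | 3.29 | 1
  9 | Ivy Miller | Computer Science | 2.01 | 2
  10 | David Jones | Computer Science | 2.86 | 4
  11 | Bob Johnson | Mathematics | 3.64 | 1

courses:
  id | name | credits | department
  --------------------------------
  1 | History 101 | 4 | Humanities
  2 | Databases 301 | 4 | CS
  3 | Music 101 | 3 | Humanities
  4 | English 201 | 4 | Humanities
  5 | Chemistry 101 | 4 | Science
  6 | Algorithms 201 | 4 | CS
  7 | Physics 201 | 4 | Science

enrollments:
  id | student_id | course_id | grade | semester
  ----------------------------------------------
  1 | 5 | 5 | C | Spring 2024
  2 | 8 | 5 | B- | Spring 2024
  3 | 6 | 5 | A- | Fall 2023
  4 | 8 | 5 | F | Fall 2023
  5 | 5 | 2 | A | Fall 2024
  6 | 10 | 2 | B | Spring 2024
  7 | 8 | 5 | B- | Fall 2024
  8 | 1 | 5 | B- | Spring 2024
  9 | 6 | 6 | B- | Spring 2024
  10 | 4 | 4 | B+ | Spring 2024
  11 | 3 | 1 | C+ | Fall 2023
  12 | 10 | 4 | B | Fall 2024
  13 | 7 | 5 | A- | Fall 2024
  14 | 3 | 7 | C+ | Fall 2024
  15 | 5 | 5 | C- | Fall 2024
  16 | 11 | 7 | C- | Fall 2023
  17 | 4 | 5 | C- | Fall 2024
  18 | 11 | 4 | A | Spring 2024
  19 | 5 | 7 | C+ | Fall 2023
SELECT COUNT(*) FROM students WHERE year >= 3

Execution result:
4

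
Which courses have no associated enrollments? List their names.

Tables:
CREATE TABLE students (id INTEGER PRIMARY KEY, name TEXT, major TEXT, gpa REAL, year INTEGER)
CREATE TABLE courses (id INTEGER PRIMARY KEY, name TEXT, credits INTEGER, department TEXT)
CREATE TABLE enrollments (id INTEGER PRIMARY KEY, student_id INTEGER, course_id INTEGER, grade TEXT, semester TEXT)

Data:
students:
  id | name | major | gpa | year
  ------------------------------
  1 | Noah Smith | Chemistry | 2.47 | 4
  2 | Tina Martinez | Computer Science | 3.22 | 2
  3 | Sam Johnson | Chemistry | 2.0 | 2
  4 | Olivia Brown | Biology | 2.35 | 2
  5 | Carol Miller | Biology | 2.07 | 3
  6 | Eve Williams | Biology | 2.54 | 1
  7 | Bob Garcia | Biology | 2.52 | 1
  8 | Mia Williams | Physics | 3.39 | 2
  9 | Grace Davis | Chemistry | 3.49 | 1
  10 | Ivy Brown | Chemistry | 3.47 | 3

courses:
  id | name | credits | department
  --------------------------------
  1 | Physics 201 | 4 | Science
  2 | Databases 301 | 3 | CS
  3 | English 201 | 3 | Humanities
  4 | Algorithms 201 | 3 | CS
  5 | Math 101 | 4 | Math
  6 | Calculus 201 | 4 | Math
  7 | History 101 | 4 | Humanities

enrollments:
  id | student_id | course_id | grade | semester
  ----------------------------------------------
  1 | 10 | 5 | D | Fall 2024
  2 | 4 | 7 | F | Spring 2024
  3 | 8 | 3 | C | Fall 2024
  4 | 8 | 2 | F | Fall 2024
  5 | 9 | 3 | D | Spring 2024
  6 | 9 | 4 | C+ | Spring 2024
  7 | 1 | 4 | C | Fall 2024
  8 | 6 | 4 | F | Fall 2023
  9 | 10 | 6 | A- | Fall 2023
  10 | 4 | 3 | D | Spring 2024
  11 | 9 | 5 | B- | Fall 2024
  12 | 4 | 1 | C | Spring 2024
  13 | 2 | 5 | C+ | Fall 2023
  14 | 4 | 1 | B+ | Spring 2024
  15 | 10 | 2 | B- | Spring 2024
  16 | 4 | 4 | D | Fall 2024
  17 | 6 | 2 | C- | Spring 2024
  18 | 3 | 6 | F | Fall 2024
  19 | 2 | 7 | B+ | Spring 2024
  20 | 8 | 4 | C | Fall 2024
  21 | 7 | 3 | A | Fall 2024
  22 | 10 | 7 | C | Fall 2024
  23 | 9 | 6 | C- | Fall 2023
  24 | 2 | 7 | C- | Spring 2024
SELECT p.name FROM courses p LEFT JOIN enrollments c ON c.course_id = p.id WHERE c.id IS NULL

Execution result:
(no rows)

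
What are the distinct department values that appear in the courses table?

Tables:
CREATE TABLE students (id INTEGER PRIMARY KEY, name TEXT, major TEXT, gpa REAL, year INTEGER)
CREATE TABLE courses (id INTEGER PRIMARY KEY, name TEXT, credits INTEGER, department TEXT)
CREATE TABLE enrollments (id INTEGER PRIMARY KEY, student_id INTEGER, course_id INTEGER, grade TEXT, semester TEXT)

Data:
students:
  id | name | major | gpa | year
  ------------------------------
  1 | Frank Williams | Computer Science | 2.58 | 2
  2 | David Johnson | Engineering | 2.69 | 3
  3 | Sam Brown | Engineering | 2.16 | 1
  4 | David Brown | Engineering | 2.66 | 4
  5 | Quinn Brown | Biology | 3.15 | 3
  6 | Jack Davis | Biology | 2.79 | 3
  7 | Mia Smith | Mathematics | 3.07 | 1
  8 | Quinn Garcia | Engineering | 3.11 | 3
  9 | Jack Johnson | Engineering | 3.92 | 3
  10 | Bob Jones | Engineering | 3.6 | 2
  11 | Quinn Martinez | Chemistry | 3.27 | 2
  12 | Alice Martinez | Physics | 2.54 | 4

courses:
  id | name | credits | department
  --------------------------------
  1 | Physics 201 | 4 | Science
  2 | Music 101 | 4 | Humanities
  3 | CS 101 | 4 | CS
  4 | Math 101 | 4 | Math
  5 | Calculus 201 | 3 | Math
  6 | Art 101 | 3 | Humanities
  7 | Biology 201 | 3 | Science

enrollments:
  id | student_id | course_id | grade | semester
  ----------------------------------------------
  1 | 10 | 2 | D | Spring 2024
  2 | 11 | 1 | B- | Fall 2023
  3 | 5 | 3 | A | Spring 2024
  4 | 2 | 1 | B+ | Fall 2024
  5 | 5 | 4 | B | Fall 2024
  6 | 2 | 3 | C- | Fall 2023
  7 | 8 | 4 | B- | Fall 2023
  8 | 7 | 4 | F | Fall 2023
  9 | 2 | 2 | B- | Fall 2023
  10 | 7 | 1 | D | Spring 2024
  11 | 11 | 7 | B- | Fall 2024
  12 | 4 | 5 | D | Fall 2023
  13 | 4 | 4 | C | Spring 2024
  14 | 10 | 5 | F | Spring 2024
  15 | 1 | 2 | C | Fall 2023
SELECT DISTINCT department FROM courses

Execution result:
department
Science
Humanities
CS
Math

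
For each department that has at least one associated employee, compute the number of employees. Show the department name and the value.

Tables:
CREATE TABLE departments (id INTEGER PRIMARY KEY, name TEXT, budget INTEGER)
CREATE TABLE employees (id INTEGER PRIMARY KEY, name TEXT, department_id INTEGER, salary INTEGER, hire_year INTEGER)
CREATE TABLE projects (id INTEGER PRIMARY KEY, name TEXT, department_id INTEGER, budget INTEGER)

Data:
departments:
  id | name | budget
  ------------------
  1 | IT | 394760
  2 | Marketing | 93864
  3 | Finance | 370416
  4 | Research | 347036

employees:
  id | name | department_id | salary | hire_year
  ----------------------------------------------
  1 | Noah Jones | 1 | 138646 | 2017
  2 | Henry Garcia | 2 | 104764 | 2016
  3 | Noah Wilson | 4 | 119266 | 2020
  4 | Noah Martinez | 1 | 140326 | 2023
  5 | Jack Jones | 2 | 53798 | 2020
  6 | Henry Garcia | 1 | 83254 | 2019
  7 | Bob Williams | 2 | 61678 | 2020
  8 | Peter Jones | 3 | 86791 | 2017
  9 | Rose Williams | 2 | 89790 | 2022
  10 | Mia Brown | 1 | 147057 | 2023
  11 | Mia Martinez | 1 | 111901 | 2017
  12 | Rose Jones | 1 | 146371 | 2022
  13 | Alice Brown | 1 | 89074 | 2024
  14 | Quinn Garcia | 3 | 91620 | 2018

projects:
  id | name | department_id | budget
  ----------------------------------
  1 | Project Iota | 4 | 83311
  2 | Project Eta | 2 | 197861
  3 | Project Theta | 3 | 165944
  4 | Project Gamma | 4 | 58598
SELECT p.name, COUNT(*) AS n FROM employees c JOIN departments p ON c.department_id = p.id GROUP BY p.id, p.name

Execution result:
name | n
IT | 7
Marketing | 4
Finance | 2
Research | 1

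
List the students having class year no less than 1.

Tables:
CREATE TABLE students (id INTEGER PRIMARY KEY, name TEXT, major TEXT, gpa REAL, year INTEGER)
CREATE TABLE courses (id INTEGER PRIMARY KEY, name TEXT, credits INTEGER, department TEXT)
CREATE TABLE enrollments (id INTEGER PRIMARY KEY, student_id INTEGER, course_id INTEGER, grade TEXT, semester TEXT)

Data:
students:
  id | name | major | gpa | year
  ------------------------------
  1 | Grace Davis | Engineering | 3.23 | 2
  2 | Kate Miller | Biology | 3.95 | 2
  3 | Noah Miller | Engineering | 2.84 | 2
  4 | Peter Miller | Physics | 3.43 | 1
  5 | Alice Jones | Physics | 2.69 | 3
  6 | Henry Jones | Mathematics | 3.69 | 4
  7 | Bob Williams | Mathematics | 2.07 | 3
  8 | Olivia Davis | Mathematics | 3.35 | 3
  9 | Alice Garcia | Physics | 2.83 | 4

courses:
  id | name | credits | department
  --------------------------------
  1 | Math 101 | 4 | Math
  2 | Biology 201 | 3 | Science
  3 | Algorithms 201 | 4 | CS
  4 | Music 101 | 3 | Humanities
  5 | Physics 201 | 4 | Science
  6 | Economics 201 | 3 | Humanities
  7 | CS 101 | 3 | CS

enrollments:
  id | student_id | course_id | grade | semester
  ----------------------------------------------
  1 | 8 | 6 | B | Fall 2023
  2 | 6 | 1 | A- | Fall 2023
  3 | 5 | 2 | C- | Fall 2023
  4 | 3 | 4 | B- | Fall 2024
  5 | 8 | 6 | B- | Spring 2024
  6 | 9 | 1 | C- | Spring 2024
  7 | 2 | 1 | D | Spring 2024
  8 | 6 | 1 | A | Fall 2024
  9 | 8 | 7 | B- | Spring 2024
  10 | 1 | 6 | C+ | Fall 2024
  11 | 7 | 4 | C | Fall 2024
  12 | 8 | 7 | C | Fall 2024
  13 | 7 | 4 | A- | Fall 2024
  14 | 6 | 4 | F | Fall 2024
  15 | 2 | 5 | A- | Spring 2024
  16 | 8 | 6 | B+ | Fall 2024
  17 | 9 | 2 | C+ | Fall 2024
SELECT name, year FROM students WHERE year >= 1

Execution result:
name | year
Grace Davis | 2
Kate Miller | 2
Noah Miller | 2
Peter Miller | 1
Alice Jones | 3
Henry Jones | 4
Bob Williams | 3
Olivia Davis | 3
Alice Garcia | 4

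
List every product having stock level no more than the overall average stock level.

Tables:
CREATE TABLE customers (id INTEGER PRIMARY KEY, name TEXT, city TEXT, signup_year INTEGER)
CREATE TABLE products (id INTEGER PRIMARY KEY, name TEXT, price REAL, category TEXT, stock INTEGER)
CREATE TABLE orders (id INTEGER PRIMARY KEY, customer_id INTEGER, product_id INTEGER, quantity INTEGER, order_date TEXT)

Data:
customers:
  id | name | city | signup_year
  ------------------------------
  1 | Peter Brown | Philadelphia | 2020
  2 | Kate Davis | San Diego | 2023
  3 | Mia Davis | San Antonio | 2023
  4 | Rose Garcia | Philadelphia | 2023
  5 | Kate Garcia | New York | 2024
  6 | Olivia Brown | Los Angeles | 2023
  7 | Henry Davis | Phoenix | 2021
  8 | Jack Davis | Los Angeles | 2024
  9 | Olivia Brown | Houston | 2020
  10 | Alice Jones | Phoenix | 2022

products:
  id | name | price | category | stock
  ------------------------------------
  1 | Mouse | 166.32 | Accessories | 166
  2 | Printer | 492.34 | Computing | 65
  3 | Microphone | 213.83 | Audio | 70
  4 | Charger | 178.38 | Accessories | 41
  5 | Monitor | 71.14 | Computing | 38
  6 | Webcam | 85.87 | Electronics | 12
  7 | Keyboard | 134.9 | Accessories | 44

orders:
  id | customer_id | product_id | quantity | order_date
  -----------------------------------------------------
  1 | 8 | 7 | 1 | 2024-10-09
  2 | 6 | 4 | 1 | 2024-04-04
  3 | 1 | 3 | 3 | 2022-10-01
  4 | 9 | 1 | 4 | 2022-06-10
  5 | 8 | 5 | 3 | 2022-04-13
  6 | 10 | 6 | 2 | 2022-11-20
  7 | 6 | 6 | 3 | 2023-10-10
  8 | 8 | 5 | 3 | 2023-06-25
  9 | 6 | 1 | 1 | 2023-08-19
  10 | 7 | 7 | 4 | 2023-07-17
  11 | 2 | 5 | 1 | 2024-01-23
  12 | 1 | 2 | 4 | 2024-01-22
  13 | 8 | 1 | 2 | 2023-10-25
SELECT name, stock FROM products WHERE stock <= (SELECT AVG(stock) FROM products)

Execution result:
name | stock
Charger | 41
Monitor | 38
Webcam | 12
Keyboard | 44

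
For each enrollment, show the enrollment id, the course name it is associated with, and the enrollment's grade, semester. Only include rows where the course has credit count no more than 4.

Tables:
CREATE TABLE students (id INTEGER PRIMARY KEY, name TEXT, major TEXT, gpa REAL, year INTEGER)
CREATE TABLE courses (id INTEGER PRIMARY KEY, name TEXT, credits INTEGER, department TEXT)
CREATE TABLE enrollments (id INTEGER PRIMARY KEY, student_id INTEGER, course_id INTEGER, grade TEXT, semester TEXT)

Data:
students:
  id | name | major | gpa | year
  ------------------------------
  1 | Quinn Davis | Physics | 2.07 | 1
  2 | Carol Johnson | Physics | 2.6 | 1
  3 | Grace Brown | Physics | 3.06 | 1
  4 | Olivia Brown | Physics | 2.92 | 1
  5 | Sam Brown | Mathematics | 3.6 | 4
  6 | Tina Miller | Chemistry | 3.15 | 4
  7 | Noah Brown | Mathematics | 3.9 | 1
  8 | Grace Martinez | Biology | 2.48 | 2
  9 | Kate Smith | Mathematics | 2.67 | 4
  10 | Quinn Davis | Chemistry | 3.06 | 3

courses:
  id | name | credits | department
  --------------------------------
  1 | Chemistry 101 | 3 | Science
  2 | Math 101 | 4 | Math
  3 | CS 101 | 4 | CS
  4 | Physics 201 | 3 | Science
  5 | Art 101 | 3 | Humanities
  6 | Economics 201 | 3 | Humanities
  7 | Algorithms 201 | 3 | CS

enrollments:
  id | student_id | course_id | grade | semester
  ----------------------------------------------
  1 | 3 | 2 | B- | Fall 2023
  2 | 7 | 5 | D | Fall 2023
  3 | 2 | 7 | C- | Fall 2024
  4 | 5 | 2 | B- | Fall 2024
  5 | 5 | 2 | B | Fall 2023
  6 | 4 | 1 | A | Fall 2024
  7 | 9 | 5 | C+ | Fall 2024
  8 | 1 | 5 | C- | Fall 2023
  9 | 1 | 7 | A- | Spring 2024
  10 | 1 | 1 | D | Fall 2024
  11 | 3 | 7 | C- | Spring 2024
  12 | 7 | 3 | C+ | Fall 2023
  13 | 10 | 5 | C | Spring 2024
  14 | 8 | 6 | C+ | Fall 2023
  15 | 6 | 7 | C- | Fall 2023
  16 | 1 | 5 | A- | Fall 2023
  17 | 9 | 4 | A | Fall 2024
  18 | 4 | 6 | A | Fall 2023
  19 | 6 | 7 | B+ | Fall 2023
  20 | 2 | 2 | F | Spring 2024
SELECT c.id, p.name AS course, c.grade, c.semester FROM enrollments c JOIN courses p ON c.course_id = p.id WHERE p.credits <= 4

Execution result:
id | course | grade | semester
1 | Math 101 | B- | Fall 2023
2 | Art 101 | D | Fall 2023
3 | Algorithms 201 | C- | Fall 2024
4 | Math 101 | B- | Fall 2024
5 | Math 101 | B | Fall 2023
6 | Chemistry 101 | A | Fall 2024
7 | Art 101 | C+ | Fall 2024
8 | Art 101 | C- | Fall 2023
9 | Algorithms 201 | A- | Spring 2024
10 | Chemistry 101 | D | Fall 2024
11 | Algorithms 201 | C- | Spring 2024
12 | CS 101 | C+ | Fall 2023
13 | Art 101 | C | Spring 2024
14 | Economics 201 | C+ | Fall 2023
15 | Algorithms 201 | C- | Fall 2023
16 | Art 101 | A- | Fall 2023
17 | Physics 201 | A | Fall 2024
18 | Economics 201 | A | Fall 2023
19 | Algorithms 201 | B+ | Fall 2023
20 | Math 101 | F | Spring 2024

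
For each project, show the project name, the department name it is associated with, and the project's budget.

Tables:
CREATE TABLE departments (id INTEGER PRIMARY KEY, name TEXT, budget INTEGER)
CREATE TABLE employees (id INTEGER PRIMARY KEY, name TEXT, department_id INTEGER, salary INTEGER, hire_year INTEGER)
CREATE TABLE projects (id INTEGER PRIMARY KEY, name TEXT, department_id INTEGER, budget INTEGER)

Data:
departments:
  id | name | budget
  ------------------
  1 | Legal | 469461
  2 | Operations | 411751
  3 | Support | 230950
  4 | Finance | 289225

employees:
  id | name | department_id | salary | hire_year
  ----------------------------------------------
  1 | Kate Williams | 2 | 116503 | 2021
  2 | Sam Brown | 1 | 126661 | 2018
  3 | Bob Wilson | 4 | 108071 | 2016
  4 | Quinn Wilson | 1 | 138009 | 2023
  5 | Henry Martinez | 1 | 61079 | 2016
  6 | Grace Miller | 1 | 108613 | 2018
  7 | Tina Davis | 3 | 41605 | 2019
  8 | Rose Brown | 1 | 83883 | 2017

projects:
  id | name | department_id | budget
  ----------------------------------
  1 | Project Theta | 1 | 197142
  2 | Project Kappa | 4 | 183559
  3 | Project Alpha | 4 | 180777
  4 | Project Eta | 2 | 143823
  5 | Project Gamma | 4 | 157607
SELECT c.name, p.name AS department, c.budget FROM projects c JOIN departments p ON c.department_id = p.id

Execution result:
name | department | budget
Project Theta | Legal | 197142
Project Kappa | Finance | 183559
Project Alpha | Finance | 180777
Project Eta | Operations | 143823
Project Gamma | Finance | 157607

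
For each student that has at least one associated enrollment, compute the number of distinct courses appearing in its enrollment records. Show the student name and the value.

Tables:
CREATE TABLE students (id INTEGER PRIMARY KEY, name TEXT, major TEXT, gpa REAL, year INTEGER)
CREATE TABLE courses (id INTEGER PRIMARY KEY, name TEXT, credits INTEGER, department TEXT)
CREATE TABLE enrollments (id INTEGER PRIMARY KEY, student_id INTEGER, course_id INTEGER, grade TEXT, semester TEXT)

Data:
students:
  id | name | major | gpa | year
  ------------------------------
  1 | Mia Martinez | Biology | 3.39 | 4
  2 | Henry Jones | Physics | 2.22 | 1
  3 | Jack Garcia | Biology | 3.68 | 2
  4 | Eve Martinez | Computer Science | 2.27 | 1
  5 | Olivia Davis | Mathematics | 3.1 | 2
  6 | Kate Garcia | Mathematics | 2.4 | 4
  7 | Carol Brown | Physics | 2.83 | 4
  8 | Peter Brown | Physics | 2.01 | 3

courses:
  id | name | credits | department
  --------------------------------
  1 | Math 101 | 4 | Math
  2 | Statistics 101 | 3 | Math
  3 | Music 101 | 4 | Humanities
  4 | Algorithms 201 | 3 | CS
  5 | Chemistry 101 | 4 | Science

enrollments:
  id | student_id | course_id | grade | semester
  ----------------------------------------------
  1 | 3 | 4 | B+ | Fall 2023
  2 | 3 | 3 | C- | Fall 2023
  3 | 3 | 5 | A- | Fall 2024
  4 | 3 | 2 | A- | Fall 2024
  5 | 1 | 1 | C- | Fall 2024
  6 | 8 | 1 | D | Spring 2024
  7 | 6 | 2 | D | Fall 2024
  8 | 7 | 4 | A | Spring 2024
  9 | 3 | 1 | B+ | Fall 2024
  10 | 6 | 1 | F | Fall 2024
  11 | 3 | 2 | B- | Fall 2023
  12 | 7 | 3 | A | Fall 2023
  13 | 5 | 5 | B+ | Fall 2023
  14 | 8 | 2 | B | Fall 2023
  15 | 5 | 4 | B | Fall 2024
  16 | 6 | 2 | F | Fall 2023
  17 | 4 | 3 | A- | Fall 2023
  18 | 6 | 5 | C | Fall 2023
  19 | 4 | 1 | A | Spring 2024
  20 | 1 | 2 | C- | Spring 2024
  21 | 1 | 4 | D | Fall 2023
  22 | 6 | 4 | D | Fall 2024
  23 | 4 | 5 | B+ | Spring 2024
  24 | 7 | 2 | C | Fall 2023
SELECT p.name, COUNT(DISTINCT c.course_id) AS distinct_course_count FROM enrollments c JOIN students p ON c.student_id = p.id GROUP BY p.id, p.name

Execution result:
name | distinct_course_count
Mia Martinez | 3
Jack Garcia | 5
Eve Martinez | 3
Olivia Davis | 2
Kate Garcia | 4
Carol Brown | 3
Peter Brown | 2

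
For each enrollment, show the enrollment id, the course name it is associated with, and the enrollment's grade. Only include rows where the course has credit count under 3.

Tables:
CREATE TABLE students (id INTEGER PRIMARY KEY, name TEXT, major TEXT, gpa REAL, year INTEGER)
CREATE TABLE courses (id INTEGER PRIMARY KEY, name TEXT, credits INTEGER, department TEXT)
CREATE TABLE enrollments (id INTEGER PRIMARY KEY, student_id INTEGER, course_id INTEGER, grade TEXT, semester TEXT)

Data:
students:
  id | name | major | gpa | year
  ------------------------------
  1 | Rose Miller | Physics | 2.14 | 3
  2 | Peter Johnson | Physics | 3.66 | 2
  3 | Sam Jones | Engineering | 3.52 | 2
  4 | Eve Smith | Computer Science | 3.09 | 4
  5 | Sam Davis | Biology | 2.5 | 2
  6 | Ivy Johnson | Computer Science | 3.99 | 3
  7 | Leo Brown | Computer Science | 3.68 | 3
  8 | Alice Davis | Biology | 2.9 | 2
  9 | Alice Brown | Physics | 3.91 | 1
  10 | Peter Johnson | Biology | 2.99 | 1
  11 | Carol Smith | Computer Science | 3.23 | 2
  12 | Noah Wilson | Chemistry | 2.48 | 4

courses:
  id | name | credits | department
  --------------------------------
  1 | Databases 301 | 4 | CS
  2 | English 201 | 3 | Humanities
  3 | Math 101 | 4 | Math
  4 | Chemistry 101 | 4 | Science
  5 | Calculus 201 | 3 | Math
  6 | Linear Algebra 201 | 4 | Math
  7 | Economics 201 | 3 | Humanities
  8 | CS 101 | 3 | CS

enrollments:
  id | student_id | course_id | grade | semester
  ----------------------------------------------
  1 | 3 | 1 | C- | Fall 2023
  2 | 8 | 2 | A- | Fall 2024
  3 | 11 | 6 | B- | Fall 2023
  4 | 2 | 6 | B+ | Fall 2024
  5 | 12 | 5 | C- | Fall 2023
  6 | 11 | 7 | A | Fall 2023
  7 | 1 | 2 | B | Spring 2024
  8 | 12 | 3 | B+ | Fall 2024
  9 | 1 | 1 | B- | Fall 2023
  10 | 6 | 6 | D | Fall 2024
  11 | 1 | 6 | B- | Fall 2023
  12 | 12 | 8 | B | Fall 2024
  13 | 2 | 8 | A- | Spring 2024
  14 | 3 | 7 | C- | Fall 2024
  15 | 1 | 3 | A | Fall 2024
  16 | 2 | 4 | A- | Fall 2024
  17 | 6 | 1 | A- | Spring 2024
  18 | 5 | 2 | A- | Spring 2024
SELECT c.id, p.name AS course, c.grade FROM enrollments c JOIN courses p ON c.course_id = p.id WHERE p.credits < 3

Execution result:
(no rows)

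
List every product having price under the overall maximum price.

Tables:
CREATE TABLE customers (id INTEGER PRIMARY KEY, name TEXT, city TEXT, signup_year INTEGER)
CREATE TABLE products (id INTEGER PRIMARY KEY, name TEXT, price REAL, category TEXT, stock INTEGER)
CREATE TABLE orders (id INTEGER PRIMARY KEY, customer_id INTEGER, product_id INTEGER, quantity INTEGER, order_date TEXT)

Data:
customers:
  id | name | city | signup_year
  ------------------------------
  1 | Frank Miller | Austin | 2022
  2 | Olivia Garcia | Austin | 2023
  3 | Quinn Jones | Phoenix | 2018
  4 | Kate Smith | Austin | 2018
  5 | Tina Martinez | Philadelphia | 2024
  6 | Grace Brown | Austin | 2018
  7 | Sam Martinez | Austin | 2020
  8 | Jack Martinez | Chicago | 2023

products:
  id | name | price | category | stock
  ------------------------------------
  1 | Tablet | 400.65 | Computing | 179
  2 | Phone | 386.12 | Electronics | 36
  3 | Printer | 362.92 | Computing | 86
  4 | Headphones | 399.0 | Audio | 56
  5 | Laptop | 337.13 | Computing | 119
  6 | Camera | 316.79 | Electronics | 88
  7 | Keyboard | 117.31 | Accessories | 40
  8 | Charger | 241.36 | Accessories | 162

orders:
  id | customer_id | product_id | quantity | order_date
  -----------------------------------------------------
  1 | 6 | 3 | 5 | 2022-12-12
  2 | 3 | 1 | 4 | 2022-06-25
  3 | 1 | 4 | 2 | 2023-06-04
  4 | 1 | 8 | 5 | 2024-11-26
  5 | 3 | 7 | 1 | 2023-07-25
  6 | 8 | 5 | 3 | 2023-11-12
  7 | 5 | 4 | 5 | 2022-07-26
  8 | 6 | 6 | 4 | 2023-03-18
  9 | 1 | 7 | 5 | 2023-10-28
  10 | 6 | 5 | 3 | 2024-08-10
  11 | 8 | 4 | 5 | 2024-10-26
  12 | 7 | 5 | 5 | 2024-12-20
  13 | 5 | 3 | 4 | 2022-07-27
SELECT name, price FROM products WHERE price < (SELECT MAX(price) FROM products)

Execution result:
name | price
Phone | 386.12
Printer | 362.92
Headphones | 399.00
Laptop | 337.13
Camera | 316.79
Keyboard | 117.31
Charger | 241.36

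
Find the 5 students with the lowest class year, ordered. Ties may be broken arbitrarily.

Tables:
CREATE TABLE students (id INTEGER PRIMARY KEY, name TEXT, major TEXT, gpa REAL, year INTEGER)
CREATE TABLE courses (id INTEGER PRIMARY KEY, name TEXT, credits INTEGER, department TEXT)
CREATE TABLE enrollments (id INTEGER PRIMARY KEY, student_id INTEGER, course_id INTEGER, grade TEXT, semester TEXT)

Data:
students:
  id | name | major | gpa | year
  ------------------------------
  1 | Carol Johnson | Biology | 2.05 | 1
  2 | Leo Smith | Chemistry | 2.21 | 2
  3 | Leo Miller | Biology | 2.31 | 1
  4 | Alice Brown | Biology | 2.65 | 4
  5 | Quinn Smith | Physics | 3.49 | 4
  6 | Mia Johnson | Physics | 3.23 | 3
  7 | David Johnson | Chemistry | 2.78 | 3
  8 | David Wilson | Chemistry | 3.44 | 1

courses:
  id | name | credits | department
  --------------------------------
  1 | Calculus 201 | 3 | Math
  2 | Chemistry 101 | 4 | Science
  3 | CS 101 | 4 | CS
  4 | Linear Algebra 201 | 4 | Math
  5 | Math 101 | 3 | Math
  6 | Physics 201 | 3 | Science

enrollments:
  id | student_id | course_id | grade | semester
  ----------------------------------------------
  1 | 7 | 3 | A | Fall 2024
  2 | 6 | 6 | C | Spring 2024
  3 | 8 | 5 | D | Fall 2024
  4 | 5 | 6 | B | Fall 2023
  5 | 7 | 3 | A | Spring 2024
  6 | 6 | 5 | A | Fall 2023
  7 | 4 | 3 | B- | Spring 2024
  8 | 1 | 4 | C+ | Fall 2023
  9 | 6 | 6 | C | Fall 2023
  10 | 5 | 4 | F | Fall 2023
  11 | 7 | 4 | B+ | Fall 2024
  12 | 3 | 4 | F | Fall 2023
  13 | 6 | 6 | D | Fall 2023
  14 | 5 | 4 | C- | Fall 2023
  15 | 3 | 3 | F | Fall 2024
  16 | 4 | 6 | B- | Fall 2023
SELECT name, year FROM students ORDER BY year ASC LIMIT 5

Execution result:
name | year
Carol Johnson | 1
Leo Miller | 1
David Wilson | 1
Leo Smith | 2
Mia Johnson | 3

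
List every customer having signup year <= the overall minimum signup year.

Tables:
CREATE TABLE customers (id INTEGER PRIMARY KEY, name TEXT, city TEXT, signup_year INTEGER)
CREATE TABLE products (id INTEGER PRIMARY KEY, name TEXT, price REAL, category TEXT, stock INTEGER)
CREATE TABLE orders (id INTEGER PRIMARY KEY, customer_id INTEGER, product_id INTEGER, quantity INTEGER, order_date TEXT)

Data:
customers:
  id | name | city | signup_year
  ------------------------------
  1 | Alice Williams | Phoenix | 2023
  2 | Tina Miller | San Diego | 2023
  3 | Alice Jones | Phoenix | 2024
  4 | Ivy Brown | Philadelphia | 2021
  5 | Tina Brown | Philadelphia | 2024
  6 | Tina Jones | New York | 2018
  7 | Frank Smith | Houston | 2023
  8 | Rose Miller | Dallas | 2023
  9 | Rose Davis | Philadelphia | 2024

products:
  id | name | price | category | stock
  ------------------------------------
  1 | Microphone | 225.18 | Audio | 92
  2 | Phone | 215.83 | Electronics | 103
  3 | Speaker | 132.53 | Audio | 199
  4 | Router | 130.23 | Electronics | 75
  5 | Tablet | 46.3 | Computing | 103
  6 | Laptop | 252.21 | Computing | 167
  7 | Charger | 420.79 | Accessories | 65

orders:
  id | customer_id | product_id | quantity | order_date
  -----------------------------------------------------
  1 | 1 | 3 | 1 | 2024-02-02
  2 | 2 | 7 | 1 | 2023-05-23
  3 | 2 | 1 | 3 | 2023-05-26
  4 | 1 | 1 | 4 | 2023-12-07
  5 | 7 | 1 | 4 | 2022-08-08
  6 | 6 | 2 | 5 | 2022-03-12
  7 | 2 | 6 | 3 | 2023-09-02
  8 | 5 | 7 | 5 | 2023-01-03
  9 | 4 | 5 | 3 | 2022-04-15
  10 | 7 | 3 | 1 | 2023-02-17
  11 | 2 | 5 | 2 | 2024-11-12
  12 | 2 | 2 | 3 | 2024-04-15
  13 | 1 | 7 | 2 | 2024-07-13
SELECT name, signup_year FROM customers WHERE signup_year <= (SELECT MIN(signup_year) FROM customers)

Execution result:
name | signup_year
Tina Jones | 2018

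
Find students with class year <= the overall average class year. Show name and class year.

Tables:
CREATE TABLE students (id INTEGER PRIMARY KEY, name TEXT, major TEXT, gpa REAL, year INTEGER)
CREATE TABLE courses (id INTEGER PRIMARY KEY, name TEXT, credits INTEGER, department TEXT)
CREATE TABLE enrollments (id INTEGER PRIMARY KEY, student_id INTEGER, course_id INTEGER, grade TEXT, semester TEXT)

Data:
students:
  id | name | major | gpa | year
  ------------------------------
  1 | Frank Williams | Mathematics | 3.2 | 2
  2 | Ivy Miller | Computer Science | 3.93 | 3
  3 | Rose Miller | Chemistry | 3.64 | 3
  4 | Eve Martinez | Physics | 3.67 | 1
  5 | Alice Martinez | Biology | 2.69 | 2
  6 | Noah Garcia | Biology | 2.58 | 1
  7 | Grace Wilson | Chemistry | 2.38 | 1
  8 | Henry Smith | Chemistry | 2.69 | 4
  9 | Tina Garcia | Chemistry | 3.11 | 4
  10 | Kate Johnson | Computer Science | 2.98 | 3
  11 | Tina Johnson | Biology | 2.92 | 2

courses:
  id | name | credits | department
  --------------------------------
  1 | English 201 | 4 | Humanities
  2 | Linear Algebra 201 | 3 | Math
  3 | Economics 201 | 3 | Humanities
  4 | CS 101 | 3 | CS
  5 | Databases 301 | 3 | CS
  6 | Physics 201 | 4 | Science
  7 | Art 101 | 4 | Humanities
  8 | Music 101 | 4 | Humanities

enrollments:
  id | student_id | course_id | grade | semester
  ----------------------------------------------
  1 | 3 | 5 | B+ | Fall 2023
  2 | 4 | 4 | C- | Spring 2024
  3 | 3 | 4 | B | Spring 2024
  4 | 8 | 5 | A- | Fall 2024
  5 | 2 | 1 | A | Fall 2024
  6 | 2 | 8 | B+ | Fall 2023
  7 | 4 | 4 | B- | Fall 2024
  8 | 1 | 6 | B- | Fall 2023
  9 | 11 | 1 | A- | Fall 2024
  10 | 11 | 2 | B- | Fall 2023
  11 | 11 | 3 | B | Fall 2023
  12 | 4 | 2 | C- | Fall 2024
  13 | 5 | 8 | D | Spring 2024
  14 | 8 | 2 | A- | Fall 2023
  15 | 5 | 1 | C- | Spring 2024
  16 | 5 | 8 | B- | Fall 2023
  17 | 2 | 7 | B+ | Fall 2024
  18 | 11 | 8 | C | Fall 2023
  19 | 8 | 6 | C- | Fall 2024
SELECT name, year FROM students WHERE year <= (SELECT AVG(year) FROM students)

Execution result:
name | year
Frank Williams | 2
Eve Martinez | 1
Alice Martinez | 2
Noah Garcia | 1
Grace Wilson | 1
Tina Johnson | 2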